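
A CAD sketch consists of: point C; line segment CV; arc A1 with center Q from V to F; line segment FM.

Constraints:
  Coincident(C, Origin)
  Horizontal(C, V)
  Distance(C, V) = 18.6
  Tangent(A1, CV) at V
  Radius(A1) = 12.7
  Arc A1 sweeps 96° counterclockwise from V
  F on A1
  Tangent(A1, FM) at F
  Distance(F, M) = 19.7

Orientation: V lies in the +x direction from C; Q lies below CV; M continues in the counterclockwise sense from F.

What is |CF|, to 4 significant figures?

15.24

The tangent condition forces QV to be normal to CV, so Q = V + (0, -12.7) = (18.60, -12.70). On A1, V sits at bearing 90° from Q; a 96° counterclockwise sweep puts F at bearing 186°, so F = Q + 12.7·(cos 186°, sin 186°) = (5.970, -14.03). Then |CF| = |F − C| = 15.24.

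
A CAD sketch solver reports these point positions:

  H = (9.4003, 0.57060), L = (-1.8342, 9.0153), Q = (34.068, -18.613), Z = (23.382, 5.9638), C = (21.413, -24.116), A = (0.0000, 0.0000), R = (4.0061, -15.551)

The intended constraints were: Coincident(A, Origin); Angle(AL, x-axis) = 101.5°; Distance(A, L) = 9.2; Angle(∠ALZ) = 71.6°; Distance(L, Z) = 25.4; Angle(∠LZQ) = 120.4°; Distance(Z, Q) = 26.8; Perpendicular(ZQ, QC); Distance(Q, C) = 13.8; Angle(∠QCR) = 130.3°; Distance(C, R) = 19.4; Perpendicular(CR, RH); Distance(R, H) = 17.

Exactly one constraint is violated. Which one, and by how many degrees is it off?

Perpendicular(CR, RH) — off by 7.70°.

A = (0.00, 0.00) ✓; AL at 101.5° ✓; |AL| = 9.200 ✓; ∠ALZ = 71.60° ✓; |LZ| = 25.40 ✓; ∠LZQ = 120.4° ✓; |ZQ| = 26.80 ✓; ∠(ZQ, QC) = 90.00° ✓; |QC| = 13.80 ✓; ∠QCR = 130.3° ✓; |CR| = 19.40 ✓; ∠(CR, RH) = 82.30° ✗; |RH| = 17.00 ✓.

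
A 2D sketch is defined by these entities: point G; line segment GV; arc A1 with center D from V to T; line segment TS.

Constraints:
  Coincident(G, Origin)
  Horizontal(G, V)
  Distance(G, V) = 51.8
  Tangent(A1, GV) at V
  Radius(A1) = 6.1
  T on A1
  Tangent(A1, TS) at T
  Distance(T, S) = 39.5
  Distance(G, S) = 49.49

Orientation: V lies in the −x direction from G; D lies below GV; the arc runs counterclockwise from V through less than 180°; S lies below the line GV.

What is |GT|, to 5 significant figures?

57.239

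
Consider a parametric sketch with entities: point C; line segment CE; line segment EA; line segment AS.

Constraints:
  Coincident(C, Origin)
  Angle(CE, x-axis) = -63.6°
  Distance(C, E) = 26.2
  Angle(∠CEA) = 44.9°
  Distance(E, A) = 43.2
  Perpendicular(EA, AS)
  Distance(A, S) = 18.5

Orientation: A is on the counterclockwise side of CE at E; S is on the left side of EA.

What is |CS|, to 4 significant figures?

24.64

C is at the origin; CE runs at -63.6° with length 26.2, so E = 26.2·(cos -63.6°, sin -63.6°) = (11.65, -23.47). ∠CEA = 44.9°, so EA runs at -63.6° + (180° − 44.9°) = 71.50° from the x-axis; with |EA| = 43.2, A = E + 43.2·(cos 71.50°, sin 71.50°) = (25.36, 17.50). EA is perpendicular to AS; with |AS| = 18.5 on the left of EA, S = A + 18.5·(-0.9483, 0.3173) = (7.813, 23.37). Then |CS| = |S − C| = 24.64.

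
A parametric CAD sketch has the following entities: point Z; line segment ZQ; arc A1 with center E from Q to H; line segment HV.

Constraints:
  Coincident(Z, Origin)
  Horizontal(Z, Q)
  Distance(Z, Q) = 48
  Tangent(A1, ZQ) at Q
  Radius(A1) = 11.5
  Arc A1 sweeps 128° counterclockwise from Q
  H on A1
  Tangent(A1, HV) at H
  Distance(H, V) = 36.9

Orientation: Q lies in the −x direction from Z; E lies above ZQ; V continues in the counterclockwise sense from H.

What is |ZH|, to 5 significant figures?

43.144

Since A1 is tangent to ZQ there, EQ ⟂ ZQ, so E = Q + (0, 11.5) = (-48.000, 11.500). On A1, Q sits at bearing -90° from E; a 128° counterclockwise sweep puts H at bearing 38°, so H = E + 11.5·(cos 38°, sin 38°) = (-38.938, 18.580). Then |ZH| = |H − Z| = 43.144.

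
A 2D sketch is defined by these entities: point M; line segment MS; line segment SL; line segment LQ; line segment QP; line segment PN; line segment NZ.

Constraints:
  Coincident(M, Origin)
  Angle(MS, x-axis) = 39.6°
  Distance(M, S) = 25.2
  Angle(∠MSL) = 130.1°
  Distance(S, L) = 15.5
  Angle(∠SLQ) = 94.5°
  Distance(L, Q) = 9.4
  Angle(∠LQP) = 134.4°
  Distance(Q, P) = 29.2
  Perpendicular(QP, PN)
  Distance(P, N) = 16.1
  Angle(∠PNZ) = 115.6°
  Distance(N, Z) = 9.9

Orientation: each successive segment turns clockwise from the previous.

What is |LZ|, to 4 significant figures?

30.12

M is at the origin; MS runs at 39.6° with length 25.2, so S = (19.42, 16.06). ∠MSL = 130.1° gives SL at -10.30° from the x-axis; with |SL| = 15.5, L = (34.67, 13.29). ∠SLQ = 94.5° gives LQ at -95.80° from the x-axis; with |LQ| = 9.4, Q = (33.72, 3.940). ∠LQP = 134.4° gives QP at -141.4° from the x-axis; with |QP| = 29.2, P = (10.90, -14.28). QP is perpendicular to PN, so PN runs at 128.6°; with |PN| = 16.1, N = (0.8524, -1.695). ∠PNZ = 115.6° gives NZ at 64.20° from the x-axis; with |NZ| = 9.9, Z = (5.161, 7.218). Then |LZ| = |Z − L| = 30.12.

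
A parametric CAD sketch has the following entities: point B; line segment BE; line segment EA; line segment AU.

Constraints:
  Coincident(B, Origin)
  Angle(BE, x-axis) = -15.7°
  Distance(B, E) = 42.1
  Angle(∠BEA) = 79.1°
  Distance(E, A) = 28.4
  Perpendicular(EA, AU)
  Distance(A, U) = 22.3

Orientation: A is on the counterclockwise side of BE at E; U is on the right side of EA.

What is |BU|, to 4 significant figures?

66.84

B is at the origin; BE runs at -15.7° with length 42.1, so E = 42.1·(cos -15.7°, sin -15.7°) = (40.53, -11.39). ∠BEA = 79.1°, so EA runs at -15.7° + (180° − 79.1°) = 85.20° from the x-axis; with |EA| = 28.4, A = E + 28.4·(cos 85.20°, sin 85.20°) = (42.91, 16.91). EA ⟂ AU; with |AU| = 22.3 on the right of EA, U = A + 22.3·(0.9965, -0.08368) = (65.13, 15.04). Then |BU| = |U − B| = 66.84.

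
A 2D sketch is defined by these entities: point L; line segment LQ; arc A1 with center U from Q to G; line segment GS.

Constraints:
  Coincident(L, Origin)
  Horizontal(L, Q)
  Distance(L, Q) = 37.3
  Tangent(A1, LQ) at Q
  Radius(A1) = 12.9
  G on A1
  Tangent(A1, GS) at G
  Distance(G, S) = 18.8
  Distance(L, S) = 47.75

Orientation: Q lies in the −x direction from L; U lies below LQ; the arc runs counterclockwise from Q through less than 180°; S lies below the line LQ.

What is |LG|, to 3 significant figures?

51.2

Checks: |UG| = 12.90 ✓; ∠(UG, GS) = 90.00° ✓; |GS| = 18.80 ✓; |LS| = 47.75 ✓.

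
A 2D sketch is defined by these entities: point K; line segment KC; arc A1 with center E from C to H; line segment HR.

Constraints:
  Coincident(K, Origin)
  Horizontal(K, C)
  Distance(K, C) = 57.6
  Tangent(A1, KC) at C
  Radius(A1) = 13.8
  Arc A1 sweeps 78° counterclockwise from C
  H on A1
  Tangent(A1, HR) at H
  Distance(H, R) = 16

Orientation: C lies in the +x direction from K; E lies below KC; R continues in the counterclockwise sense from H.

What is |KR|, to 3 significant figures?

48.7

K is at the origin; K and C share the same y with |KC| = 57.6 and C on the +x side, so C = (57.6, 0.00). A1 meets KC tangentially, so EC is at right angles to KC, so E = C + (0, -13.8) = (57.6, -13.8). On A1, C sits at bearing 90° from E; a 78° counterclockwise sweep puts H at bearing 168°, so H = E + 13.8·(cos 168°, sin 168°) = (44.1, -10.9). Tangency of A1 to HR means the radius EH is perpendicular to HR, so HR runs along (−sin 168°, cos 168°); with |HR| = 16.0, R = (40.8, -26.6). Then |KR| = |R − K| = 48.7.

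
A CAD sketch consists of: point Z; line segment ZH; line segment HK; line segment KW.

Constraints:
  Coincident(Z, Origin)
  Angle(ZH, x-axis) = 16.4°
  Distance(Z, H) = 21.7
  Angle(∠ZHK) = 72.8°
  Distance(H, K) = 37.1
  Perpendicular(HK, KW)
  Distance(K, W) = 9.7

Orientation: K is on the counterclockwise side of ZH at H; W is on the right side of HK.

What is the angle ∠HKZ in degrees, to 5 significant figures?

34.043°

Z is at the origin; ZH runs at 16.4° with length 21.7, so H = 21.7·(cos 16.4°, sin 16.4°) = (20.817, 6.1268). ∠ZHK = 72.8°, so HK runs at 16.4° + (180° − 72.8°) = 123.60° from the x-axis; with |HK| = 37.1, K = H + 37.1·(cos 123.60°, sin 123.60°) = (0.28629, 37.028). Then cos ∠HKZ = KH·KZ / (|KH||KZ|), giving 34.043°.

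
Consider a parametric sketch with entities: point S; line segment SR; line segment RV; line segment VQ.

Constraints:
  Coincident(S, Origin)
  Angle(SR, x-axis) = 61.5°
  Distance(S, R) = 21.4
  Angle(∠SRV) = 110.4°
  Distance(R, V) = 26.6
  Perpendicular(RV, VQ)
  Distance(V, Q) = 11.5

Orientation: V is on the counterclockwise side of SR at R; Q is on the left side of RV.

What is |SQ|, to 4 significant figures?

35.12

∠SRV = 110.4°, so RV runs at 61.5° + (180° − 110.4°) = 131.1° from the x-axis; with |RV| = 26.6, V = R + 26.6·(cos 131.1°, sin 131.1°) = (-7.275, 38.85). The perpendicularity gives VQ at right angles to RV; with |VQ| = 11.5 on the left of RV, Q = V + 11.5·(-0.7536, -0.6574) = (-15.94, 31.29). Then |SQ| = |Q − S| = 35.12.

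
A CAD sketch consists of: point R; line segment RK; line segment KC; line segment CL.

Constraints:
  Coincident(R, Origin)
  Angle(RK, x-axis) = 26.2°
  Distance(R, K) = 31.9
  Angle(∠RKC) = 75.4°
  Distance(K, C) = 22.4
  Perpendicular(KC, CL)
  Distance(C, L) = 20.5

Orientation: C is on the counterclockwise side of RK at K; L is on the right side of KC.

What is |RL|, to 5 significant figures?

53.339

R is at the origin; RK runs at 26.2° with length 31.9, so K = 31.9·(cos 26.2°, sin 26.2°) = (28.623, 14.084). ∠RKC = 75.4°, so KC runs at 26.2° + (180° − 75.4°) = 130.80° from the x-axis; with |KC| = 22.4, C = K + 22.4·(cos 130.80°, sin 130.80°) = (13.986, 31.041). KC is perpendicular to CL; with |CL| = 20.5 on the right of KC, L = C + 20.5·(0.75700, 0.65342) = (29.504, 44.436). Then |RL| = |L − R| = 53.339.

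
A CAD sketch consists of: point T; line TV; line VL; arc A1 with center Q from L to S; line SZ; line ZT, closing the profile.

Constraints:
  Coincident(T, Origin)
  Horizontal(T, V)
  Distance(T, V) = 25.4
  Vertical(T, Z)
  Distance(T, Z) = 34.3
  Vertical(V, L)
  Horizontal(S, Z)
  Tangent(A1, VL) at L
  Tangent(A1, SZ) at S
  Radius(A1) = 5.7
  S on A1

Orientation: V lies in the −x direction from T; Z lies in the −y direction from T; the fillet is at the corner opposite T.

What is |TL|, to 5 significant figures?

38.251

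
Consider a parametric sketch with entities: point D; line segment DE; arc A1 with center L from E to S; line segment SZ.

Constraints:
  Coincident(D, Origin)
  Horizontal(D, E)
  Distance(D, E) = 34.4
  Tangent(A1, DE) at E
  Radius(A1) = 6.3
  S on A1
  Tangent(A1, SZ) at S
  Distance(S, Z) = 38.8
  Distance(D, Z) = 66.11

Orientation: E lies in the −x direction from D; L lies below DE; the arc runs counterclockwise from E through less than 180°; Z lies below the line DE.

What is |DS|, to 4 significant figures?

40.71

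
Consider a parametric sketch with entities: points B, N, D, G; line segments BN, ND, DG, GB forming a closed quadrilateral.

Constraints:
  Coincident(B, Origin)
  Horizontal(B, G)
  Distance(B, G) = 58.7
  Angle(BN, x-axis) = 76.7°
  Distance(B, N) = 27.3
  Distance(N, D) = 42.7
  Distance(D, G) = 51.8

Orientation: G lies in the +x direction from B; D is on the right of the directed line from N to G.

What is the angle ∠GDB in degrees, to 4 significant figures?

102.5°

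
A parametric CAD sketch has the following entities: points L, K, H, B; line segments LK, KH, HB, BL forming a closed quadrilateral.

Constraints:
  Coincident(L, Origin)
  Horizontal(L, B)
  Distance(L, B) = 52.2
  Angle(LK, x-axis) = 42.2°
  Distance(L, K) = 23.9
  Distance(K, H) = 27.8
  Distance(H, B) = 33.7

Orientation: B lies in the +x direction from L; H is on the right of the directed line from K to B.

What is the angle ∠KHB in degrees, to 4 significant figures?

75.76°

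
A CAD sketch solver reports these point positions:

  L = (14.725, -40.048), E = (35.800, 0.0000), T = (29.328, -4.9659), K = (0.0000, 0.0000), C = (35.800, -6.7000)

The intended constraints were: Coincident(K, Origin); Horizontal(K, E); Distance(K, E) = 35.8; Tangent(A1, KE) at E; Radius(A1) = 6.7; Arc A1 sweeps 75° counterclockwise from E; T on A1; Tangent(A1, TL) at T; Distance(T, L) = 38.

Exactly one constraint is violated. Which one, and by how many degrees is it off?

Tangent(A1, TL) at T — off by 7.60°.

K = (0.00, 0.00) ✓; K.y = 0.00, E.y = 0.00 ✓; |KE| = 35.80 ✓; ∠(CE, EK) = 90.00° ✓; |CE| = 6.700 ✓; bearing(C→T) − bearing(C→E) = 75.00° ✓; |CT| = 6.700 ✓; ∠(CT, TL) = 97.60° ✗; |TL| = 38.00 ✓.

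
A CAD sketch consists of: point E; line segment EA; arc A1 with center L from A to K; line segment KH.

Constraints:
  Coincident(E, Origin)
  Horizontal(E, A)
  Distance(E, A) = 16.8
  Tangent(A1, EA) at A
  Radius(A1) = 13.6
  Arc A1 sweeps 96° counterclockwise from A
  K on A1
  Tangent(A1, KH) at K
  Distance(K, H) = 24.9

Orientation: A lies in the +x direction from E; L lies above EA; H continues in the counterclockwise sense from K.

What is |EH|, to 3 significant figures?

48.5

E is at the origin; E and A share the same y with |EA| = 16.8 and A on the +x side, so A = (16.8, 0.00). Since A1 is tangent to EA there, LA ⟂ EA, so L = A + (0, 13.6) = (16.8, 13.6). On A1, A sits at bearing -90° from L; a 96° counterclockwise sweep puts K at bearing 6°, so K = L + 13.6·(cos 6°, sin 6°) = (30.3, 15.0). The tangent condition forces LK to be normal to KH, so KH runs along (−sin 6°, cos 6°); with |KH| = 24.9, H = (27.7, 39.8). Then |EH| = |H − E| = 48.5.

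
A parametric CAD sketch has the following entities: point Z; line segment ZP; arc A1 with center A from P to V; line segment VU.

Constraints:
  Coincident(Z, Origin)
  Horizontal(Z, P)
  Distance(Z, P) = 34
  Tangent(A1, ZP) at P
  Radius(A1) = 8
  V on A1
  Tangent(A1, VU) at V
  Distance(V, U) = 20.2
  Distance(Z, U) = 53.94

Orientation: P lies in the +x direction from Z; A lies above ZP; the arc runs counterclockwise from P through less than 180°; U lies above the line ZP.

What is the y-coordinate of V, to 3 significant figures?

5.46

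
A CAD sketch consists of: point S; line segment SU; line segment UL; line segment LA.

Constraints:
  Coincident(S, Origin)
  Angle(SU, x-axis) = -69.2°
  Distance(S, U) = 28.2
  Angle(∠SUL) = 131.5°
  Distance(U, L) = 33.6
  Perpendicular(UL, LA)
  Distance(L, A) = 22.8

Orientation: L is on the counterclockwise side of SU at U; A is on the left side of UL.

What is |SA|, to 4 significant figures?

52.31

∠SUL = 131.5°, so UL runs at -69.2° + (180° − 131.5°) = -20.70° from the x-axis; with |UL| = 33.6, L = U + 33.6·(cos -20.70°, sin -20.70°) = (41.44, -38.24). The perpendicularity gives LA at right angles to UL; with |LA| = 22.8 on the left of UL, A = L + 22.8·(0.3535, 0.9354) = (49.50, -16.91). Then |SA| = |A − S| = 52.31.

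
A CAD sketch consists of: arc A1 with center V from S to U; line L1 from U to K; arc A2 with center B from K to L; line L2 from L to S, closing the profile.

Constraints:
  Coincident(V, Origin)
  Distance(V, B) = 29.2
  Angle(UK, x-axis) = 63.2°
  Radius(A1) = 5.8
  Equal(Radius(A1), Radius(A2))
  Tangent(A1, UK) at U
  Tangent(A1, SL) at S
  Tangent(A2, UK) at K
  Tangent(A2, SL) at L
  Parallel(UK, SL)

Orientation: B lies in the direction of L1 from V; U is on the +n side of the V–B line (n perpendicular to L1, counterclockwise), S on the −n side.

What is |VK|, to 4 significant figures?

29.77

The slot axis is L1's direction at 63.2°, so u = (cos 63.2°, sin 63.2°) = (0.4509, 0.8926) and n = (−sin 63.2°, cos 63.2°) = (-0.8926, 0.4509). V is at the origin and B lies 29.2 along u from V, so B = 29.2·u = (13.17, 26.06). Tangency of A1 to both parallel lines with radius 5.8 puts U and S at V ± 5.8·n: U = (-5.177, 2.615), S = (5.177, -2.615). Equal radii place K and L the same way about B: K = B + 5.8·n = (7.989, 28.68), L = B − 5.8·n = (18.34, 23.45). Then |VK| = |K − V| = 29.77.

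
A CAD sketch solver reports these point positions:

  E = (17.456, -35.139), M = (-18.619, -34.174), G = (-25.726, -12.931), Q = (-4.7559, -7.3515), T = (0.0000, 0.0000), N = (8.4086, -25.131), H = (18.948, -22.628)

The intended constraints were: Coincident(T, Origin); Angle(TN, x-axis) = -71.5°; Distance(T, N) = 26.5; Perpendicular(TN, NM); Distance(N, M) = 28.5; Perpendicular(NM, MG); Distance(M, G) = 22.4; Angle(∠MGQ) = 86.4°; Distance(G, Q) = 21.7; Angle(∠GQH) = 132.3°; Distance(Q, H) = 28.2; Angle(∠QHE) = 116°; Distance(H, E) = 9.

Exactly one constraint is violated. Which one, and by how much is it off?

Distance(H, E) = 9 — off by 3.60.

T = (0.00, 0.00) ✓; TN at -71.50° ✓; |TN| = 26.50 ✓; ∠(TN, NM) = 90.00° ✓; |NM| = 28.50 ✓; ∠(NM, MG) = 90.00° ✓; |MG| = 22.40 ✓; ∠MGQ = 86.40° ✓; |GQ| = 21.70 ✓; ∠GQH = 132.3° ✓; |QH| = 28.20 ✓; ∠QHE = 116.0° ✓; |HE| = 12.60 ✗.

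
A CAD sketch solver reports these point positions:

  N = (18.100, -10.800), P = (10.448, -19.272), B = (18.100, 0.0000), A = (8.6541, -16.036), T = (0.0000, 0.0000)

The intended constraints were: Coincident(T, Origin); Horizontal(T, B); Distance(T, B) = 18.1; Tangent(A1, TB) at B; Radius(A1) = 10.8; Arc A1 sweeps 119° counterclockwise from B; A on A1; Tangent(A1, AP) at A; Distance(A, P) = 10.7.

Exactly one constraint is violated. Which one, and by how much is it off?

Distance(A, P) = 10.7 — off by 7.00.

T = (0.00, 0.00) ✓; T.y = 0.00, B.y = 0.00 ✓; |TB| = 18.10 ✓; ∠(NB, BT) = 90.00° ✓; |NB| = 10.80 ✓; bearing(N→A) − bearing(N→B) = 119.0° ✓; |NA| = 10.80 ✓; ∠(NA, AP) = 90.00° ✓; |AP| = 3.700 ✗.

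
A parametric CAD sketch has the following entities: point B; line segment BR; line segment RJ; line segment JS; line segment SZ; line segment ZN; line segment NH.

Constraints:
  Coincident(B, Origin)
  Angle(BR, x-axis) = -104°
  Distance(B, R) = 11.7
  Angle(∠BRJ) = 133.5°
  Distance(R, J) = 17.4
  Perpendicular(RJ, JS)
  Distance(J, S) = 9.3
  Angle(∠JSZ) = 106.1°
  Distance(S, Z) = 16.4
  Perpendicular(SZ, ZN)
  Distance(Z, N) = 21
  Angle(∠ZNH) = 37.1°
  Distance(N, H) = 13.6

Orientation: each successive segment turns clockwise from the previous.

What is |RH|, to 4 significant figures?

6.952

B is at the origin; BR runs at -104.0° with length 11.7, so R = (-2.830, -11.35). ∠BRJ = 133.5° gives RJ at -150.5° from the x-axis; with |RJ| = 17.4, J = (-17.97, -19.92). RJ ⟂ JS, so JS runs at 119.5°; with |JS| = 9.3, S = (-22.55, -11.83). ∠JSZ = 106.1° gives SZ at 45.60° from the x-axis; with |SZ| = 16.4, Z = (-11.08, -0.1090). The perpendicularity gives ZN at right angles to SZ, so ZN runs at -44.40°; with |ZN| = 21.0, N = (3.924, -14.80). ∠ZNH = 37.1° gives NH at 172.7° from the x-axis; with |NH| = 13.6, H = (-9.566, -13.07). Then |RH| = |H − R| = 6.952.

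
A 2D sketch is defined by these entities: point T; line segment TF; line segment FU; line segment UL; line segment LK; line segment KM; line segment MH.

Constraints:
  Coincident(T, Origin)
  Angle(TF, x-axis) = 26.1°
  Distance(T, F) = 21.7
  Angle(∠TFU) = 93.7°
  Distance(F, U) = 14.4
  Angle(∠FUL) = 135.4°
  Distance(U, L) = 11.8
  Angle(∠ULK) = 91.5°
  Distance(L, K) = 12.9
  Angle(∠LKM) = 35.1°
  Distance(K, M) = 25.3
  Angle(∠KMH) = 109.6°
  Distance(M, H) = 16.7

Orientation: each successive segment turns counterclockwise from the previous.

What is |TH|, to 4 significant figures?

47.87

∠LKM = 35.1° gives KM at 30.40° from the x-axis; with |KM| = 25.3, M = (19.61, 28.53). ∠KMH = 109.6° gives MH at 100.8° from the x-axis; with |MH| = 16.7, H = (16.48, 44.94). Then |TH| = |H − T| = 47.87.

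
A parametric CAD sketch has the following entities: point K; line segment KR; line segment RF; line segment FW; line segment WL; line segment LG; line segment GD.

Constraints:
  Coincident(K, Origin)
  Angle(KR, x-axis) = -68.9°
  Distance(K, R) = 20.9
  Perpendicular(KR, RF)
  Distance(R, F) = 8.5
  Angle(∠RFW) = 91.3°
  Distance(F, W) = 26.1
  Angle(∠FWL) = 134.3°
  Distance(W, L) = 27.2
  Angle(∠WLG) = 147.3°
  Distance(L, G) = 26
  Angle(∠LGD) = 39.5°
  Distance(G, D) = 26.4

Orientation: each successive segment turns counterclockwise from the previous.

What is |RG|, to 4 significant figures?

62.29

K is at the origin; KR runs at -68.9° with length 20.9, so R = (7.524, -19.50). KR is perpendicular to RF, so RF runs at 21.10°; with |RF| = 8.5, F = (15.45, -16.44). ∠RFW = 91.3° gives FW at 109.8° from the x-axis; with |FW| = 26.1, W = (6.613, 8.118). ∠FWL = 134.3° gives WL at 155.5° from the x-axis; with |WL| = 27.2, L = (-18.14, 19.40). ∠WLG = 147.3° gives LG at -171.8° from the x-axis; with |LG| = 26.0, G = (-43.87, 15.69). Then |RG| = |G − R| = 62.29.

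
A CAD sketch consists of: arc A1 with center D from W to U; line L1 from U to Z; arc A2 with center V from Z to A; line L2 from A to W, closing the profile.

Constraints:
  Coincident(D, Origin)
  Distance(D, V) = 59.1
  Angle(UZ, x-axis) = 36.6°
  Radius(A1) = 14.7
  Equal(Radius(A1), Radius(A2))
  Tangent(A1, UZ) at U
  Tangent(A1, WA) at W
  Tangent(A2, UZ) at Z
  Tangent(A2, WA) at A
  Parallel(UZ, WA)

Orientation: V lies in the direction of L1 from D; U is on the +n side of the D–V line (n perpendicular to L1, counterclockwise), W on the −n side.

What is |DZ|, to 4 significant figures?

60.90

Tangency of A1 to both parallel lines with radius 14.7 puts U and W at D ± 14.7·n: U = (-8.765, 11.80), W = (8.765, -11.80). Equal radii place Z and A the same way about V: Z = V + 14.7·n = (38.68, 47.04), A = V − 14.7·n = (56.21, 23.44). Then |DZ| = |Z − D| = 60.90.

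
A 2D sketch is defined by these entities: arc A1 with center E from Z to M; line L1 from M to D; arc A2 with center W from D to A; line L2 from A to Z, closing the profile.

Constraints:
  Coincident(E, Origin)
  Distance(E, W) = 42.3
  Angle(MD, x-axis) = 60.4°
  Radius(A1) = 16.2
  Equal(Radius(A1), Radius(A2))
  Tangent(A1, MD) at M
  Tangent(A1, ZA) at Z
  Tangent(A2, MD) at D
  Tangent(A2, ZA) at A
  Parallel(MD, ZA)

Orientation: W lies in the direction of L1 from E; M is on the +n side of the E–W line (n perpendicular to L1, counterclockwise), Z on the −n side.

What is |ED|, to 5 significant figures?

45.296

Tangency of A1 to both parallel lines with radius 16.2 puts M and Z at E ± 16.2·n: M = (-14.086, 8.0019), Z = (14.086, -8.0019). Equal radii place D and A the same way about W: D = W + 16.2·n = (6.8079, 44.781), A = W − 16.2·n = (34.980, 28.778). Then |ED| = |D − E| = 45.296.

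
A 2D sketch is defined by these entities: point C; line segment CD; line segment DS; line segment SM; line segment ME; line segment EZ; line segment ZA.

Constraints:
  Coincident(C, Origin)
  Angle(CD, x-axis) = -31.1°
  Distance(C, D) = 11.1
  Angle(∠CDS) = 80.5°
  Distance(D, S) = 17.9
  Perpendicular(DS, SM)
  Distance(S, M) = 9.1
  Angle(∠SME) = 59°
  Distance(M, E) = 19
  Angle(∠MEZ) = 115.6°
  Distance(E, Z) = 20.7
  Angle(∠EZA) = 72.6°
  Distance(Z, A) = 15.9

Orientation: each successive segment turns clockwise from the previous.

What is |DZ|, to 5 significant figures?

21.590

C is at the origin; CD runs at -31.1° with length 11.1, so D = (9.5046, -5.7335). ∠CDS = 80.5° gives DS at -130.60° from the x-axis; with |DS| = 17.9, S = (-2.1443, -19.324). DS is perpendicular to SM, so SM runs at 139.40°; with |SM| = 9.1, M = (-9.0537, -13.402). ∠SME = 59.0° gives ME at 18.400° from the x-axis; with |ME| = 19.0, E = (8.9750, -7.4051). ∠MEZ = 115.6° gives EZ at -46.000° from the x-axis; with |EZ| = 20.7, Z = (23.354, -22.295). Then |DZ| = |Z − D| = 21.590.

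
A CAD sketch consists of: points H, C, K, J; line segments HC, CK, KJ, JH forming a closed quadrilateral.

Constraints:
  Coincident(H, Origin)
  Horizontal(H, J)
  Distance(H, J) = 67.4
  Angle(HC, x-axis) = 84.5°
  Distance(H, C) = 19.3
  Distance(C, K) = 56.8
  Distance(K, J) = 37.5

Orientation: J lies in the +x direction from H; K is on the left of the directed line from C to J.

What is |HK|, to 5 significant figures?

66.606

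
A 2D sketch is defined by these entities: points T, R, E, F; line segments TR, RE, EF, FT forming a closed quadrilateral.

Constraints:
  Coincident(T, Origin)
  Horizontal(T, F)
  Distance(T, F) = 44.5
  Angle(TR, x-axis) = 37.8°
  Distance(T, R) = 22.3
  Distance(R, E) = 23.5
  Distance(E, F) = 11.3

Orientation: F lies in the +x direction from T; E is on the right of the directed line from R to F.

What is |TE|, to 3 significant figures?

33.9

Checks: |RE| = 23.50 ✓; |EF| = 11.30 ✓.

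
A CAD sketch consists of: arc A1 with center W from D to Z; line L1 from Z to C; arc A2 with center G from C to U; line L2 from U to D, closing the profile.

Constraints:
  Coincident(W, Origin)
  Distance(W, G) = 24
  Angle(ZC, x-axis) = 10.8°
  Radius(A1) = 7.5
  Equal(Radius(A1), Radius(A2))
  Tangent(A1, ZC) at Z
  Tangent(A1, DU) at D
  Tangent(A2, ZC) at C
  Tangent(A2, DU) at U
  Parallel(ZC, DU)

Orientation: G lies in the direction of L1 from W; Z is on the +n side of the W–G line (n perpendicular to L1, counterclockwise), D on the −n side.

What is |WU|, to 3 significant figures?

25.1

Tangency of A1 to both parallel lines with radius 7.5 puts Z and D at W ± 7.5·n: Z = (-1.41, 7.37), D = (1.41, -7.37). Equal radii place C and U the same way about G: C = G + 7.5·n = (22.2, 11.9), U = G − 7.5·n = (25.0, -2.87). Then |WU| = |U − W| = 25.1.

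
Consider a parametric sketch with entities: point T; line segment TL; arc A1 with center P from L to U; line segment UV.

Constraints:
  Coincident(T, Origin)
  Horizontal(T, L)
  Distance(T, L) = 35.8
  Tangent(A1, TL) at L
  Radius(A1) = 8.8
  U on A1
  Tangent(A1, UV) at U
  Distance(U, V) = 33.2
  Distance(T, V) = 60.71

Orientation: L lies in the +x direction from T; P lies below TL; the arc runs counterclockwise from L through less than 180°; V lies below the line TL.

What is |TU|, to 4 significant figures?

30.86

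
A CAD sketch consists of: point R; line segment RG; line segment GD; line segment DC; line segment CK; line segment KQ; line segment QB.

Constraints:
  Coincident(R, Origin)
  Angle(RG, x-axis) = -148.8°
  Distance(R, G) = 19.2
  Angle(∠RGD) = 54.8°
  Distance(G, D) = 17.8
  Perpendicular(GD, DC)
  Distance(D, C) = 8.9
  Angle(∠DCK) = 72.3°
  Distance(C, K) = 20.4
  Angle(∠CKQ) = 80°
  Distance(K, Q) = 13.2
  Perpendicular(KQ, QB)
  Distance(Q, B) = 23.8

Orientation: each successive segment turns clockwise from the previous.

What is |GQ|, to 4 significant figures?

10.05

R is at the origin; RG runs at -148.8° with length 19.2, so G = (-16.42, -9.946). ∠RGD = 54.8° gives GD at 86.00° from the x-axis; with |GD| = 17.8, D = (-15.18, 7.811). GD is perpendicular to DC, so DC runs at -4.000°; with |DC| = 8.9, C = (-6.303, 7.190). ∠DCK = 72.3° gives CK at -111.7° from the x-axis; with |CK| = 20.4, K = (-13.85, -11.76). ∠CKQ = 80.0° gives KQ at 148.3° from the x-axis; with |KQ| = 13.2, Q = (-25.08, -4.828). Then |GQ| = |Q − G| = 10.05.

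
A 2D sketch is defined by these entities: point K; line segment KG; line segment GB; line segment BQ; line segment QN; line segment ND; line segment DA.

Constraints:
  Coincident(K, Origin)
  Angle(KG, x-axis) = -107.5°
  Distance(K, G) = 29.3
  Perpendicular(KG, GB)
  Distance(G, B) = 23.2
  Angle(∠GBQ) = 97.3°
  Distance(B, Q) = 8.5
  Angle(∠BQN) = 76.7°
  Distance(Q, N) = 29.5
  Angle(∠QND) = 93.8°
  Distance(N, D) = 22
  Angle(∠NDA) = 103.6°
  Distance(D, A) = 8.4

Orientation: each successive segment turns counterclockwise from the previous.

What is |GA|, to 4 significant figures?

18.73

K is at the origin; KG runs at -107.5° with length 29.3, so G = (-8.811, -27.94). KG ⟂ GB, so GB runs at -17.50°; with |GB| = 23.2, B = (13.32, -34.92). ∠GBQ = 97.3° gives BQ at 65.20° from the x-axis; with |BQ| = 8.5, Q = (16.88, -27.20). ∠BQN = 76.7° gives QN at 168.5° from the x-axis; with |QN| = 29.5, N = (-12.03, -21.32). ∠QND = 93.8° gives ND at -105.3° from the x-axis; with |ND| = 22.0, D = (-17.83, -42.54). ∠NDA = 103.6° gives DA at -28.90° from the x-axis; with |DA| = 8.4, A = (-10.48, -46.60). Then |GA| = |A − G| = 18.73.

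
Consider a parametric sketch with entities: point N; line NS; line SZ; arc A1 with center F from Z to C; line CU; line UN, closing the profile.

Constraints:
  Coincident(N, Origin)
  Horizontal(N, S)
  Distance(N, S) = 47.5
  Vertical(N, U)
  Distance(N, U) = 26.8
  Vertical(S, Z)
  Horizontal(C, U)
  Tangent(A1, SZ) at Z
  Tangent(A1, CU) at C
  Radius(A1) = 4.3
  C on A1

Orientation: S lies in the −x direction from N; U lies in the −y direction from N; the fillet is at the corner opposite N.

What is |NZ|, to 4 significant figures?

52.56

N is at the origin; N and S share the same y with |NS| = 47.5 and S on the −x side, so S = (-47.50, 0.000). N and U share the same x with |NU| = 26.8 and U on the −y side, so U = (0.000, -26.80). The virtual corner opposite N is at (-47.50, -26.80). A1 meets SZ tangentially, so FZ is at right angles to SZ and the tangent condition forces FC to be normal to CU, with radius 4.3, so the center F sits 4.3 in from both sides at F = (-43.20, -22.50). That places the tangent points at Z = (-47.50, -22.50) on SZ and C = (-43.20, -26.80) on CU. Then |NZ| = |Z − N| = 52.56.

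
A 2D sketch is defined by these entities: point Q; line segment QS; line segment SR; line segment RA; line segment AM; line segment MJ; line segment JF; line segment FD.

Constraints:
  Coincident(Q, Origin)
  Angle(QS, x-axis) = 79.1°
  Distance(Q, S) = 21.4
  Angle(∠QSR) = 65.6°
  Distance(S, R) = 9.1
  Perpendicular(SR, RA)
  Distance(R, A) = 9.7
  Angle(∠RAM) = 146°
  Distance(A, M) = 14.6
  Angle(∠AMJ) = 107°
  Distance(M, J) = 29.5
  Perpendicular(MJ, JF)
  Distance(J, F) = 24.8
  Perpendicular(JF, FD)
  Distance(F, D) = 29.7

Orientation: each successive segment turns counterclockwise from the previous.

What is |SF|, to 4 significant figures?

22.63

Q is at the origin; QS runs at 79.1° with length 21.4, so S = (4.047, 21.01). ∠QSR = 65.6° gives SR at -166.5° from the x-axis; with |SR| = 9.1, R = (-4.802, 18.89). SR is perpendicular to RA, so RA runs at -76.50°; with |RA| = 9.7, A = (-2.538, 9.458). ∠RAM = 146.0° gives AM at -42.50° from the x-axis; with |AM| = 14.6, M = (8.227, -0.4060). ∠AMJ = 107.0° gives MJ at 30.50° from the x-axis; with |MJ| = 29.5, J = (33.64, 14.57). MJ is perpendicular to JF, so JF runs at 120.5°; with |JF| = 24.8, F = (21.06, 35.93). Then |SF| = |F − S| = 22.63.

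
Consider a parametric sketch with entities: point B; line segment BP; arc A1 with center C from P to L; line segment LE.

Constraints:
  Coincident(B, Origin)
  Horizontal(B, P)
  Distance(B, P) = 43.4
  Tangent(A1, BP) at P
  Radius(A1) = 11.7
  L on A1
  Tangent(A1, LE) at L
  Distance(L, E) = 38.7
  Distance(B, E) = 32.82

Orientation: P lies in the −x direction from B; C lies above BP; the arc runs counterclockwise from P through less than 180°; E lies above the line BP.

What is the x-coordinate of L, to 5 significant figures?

-34.905

Checks: |CL| = 11.70 ✓; ∠(CL, LE) = 90.00° ✓; |LE| = 38.70 ✓; |BE| = 32.82 ✓.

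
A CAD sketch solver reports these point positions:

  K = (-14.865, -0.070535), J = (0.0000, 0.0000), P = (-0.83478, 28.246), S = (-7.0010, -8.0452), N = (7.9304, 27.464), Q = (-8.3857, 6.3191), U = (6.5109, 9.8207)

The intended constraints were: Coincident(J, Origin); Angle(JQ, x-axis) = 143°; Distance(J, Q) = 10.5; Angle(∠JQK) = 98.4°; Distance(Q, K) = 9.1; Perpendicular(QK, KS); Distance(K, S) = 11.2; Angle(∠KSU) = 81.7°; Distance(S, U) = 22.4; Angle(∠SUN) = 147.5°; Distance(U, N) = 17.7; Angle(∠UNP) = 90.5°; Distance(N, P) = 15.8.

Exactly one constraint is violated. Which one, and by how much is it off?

Distance(N, P) = 15.8 — off by 7.00.

J = (0.00, 0.00) ✓; JQ at 143.0° ✓; |JQ| = 10.50 ✓; ∠JQK = 98.40° ✓; |QK| = 9.100 ✓; ∠(QK, KS) = 90.00° ✓; |KS| = 11.20 ✓; ∠KSU = 81.70° ✓; |SU| = 22.40 ✓; ∠SUN = 147.5° ✓; |UN| = 17.70 ✓; ∠UNP = 90.50° ✓; |NP| = 8.800 ✗.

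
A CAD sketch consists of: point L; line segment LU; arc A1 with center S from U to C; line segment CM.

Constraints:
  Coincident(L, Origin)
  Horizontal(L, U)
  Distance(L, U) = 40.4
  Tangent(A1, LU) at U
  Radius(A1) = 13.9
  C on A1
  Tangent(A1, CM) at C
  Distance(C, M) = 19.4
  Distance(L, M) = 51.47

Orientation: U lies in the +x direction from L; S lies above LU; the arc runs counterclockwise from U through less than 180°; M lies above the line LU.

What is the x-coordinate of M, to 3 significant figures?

35.5

L is at the origin; L and U share the same y with |LU| = 40.4 and U on the +x side, so U = (40.4, 0.00). Since A1 is tangent to LU there, SU ⟂ LU, so S = U + (0, 13.9) = (40.4, 13.9). Since SC ⟂ CM (tangency), |SM| = √(13.9² + 19.4²) = 23.9 regardless of where C sits on A1. So M lies on both circle(L, 51.47) and circle(S, 23.9); the above-LU intersection is M = (35.5, 37.3). C is the foot of the tangent from M: C = (49.8, 24.1).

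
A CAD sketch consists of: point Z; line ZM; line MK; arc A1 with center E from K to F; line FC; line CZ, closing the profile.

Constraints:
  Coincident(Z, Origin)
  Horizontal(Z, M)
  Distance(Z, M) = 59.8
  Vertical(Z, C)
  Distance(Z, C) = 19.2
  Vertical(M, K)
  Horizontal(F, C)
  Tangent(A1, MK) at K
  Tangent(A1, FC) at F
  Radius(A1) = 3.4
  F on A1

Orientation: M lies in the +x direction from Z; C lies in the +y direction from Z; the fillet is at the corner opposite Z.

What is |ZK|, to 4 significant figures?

61.85

Z is at the origin; ZM is horizontal with |ZM| = 59.8 and M on the +x side, so M = (59.80, 0.000). ZC is vertical with |ZC| = 19.2 and C on the +y side, so C = (0.000, 19.20). The virtual corner opposite Z is at (59.80, 19.20). Tangency of A1 to MK means the radius EK is perpendicular to MK and the tangent condition forces EF to be normal to FC, with radius 3.4, so the center E sits 3.4 in from both sides at E = (56.40, 15.80). That places the tangent points at K = (59.80, 15.80) on MK and F = (56.40, 19.20) on FC. Then |ZK| = |K − Z| = 61.85.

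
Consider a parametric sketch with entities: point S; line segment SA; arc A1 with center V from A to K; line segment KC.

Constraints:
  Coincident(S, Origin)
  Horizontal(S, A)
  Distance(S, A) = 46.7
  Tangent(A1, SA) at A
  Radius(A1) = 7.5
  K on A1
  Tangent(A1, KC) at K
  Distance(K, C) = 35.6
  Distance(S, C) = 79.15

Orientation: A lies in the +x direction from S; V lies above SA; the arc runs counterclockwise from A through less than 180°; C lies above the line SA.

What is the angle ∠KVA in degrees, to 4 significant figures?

59.24°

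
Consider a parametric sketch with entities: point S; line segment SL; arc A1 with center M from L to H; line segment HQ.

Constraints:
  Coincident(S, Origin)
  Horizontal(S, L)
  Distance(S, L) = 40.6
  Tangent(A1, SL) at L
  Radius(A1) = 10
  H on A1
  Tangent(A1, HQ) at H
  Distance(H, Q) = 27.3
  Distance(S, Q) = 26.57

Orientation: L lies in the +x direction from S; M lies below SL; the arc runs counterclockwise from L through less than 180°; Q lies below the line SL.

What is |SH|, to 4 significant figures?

33.62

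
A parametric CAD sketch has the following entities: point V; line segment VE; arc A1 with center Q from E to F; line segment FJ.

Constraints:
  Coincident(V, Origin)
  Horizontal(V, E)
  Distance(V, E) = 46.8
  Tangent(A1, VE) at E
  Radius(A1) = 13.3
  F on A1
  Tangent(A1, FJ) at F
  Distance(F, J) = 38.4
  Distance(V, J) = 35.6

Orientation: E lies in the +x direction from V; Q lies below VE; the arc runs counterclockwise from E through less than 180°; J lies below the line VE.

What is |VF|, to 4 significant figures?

37.03

Checks: |QF| = 13.30 ✓; ∠(QF, FJ) = 90.00° ✓; |FJ| = 38.40 ✓; |VJ| = 35.60 ✓.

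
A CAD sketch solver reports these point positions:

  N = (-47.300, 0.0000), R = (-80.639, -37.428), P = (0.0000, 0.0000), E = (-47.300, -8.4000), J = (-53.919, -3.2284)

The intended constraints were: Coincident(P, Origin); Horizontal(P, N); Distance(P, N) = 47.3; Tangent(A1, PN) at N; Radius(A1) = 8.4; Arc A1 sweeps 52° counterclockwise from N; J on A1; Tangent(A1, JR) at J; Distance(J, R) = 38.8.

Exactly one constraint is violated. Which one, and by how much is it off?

Distance(J, R) = 38.8 — off by 4.60.

P = (0.00, 0.00) ✓; P.y = 0.00, N.y = 0.00 ✓; |PN| = 47.30 ✓; ∠(EN, NP) = 90.00° ✓; |EN| = 8.400 ✓; bearing(E→J) − bearing(E→N) = 52.00° ✓; |EJ| = 8.400 ✓; ∠(EJ, JR) = 90.00° ✓; |JR| = 43.40 ✗.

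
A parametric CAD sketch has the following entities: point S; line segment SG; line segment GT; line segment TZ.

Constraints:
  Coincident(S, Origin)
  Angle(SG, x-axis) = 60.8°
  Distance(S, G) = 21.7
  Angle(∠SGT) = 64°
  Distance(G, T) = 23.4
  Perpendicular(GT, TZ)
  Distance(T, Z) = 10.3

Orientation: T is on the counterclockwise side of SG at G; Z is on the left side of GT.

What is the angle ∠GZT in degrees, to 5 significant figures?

66.242°

S is at the origin; SG runs at 60.8° with length 21.7, so G = 21.7·(cos 60.8°, sin 60.8°) = (10.587, 18.942). ∠SGT = 64.0°, so GT runs at 60.8° + (180° − 64.0°) = 176.80° from the x-axis; with |GT| = 23.4, T = G + 23.4·(cos 176.80°, sin 176.80°) = (-12.777, 20.249). GT is perpendicular to TZ; with |TZ| = 10.3 on the left of GT, Z = T + 10.3·(-0.055822, -0.99844) = (-13.352, 9.9647). Then cos ∠GZT = ZG·ZT / (|ZG||ZT|), giving 66.242°.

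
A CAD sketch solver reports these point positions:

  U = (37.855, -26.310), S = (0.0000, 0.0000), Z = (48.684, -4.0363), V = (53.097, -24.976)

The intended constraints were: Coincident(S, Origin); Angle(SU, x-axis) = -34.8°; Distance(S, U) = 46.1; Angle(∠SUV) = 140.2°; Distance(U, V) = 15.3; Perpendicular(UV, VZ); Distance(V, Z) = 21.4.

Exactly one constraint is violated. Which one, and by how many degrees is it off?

Perpendicular(UV, VZ) — off by 6.90°.

S = (0.00, 0.00) ✓; SU at -34.80° ✓; |SU| = 46.10 ✓; ∠SUV = 140.2° ✓; |UV| = 15.30 ✓; ∠(UV, VZ) = 96.90° ✗; |VZ| = 21.40 ✓.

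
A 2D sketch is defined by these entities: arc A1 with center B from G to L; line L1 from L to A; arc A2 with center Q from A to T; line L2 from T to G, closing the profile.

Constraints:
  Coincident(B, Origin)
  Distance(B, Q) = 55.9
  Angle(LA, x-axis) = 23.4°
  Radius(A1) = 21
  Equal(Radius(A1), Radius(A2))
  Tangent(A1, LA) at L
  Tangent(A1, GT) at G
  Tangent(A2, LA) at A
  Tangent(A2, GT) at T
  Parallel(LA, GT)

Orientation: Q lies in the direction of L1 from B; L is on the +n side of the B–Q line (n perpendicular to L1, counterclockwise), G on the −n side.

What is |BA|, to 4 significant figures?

59.71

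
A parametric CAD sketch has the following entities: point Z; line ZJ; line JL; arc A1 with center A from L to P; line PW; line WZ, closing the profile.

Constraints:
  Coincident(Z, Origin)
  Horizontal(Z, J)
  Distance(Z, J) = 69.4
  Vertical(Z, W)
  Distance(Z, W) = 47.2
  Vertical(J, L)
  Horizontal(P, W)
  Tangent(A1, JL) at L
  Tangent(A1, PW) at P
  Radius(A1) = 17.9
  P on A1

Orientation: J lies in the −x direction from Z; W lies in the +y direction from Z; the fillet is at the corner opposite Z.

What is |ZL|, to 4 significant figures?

75.33

The virtual corner opposite Z is at (-69.40, 47.20). Tangency of A1 to JL means the radius AL is perpendicular to JL and since A1 is tangent to PW there, AP ⟂ PW, with radius 17.9, so the center A sits 17.9 in from both sides at A = (-51.50, 29.30). That places the tangent points at L = (-69.40, 29.30) on JL and P = (-51.50, 47.20) on PW. Then |ZL| = |L − Z| = 75.33.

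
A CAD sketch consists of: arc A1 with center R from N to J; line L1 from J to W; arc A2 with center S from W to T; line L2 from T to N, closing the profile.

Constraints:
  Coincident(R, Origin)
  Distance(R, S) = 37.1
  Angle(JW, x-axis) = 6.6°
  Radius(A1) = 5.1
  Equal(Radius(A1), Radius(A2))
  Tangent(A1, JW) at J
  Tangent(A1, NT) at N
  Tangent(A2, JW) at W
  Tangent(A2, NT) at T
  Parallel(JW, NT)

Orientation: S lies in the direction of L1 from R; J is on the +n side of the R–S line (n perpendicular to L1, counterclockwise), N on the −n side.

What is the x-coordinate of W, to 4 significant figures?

36.27

The slot axis is L1's direction at 6.6°, so u = (cos 6.6°, sin 6.6°) = (0.9934, 0.1149) and n = (−sin 6.6°, cos 6.6°) = (-0.1149, 0.9934). R is at the origin and S lies 37.1 along u from R, so S = 37.1·u = (36.85, 4.264). Tangency of A1 to both parallel lines with radius 5.1 puts J and N at R ± 5.1·n: J = (-0.5862, 5.066), N = (0.5862, -5.066). Equal radii place W and T the same way about S: W = S + 5.1·n = (36.27, 9.330), T = S − 5.1·n = (37.44, -0.8020). So W.x = 36.27.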